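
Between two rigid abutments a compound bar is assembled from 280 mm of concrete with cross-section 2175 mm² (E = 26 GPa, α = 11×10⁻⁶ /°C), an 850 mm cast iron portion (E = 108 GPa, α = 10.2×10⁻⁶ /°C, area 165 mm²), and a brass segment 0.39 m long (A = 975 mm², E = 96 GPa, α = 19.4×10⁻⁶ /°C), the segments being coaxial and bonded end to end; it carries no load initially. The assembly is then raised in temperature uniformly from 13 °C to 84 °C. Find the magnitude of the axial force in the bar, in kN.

With the walls removed the bar would change length by δ_free = Σ αᵢΔT Lᵢ = 11×10⁻⁶×71×280 + 10.2×10⁻⁶×71×850 + 19.4×10⁻⁶×71×390 = 1.371 mm.
The walls prevent any net length change, so an axial force P (same in every segment) develops. Compatibility: P · Σ Lᵢ/(AᵢEᵢ) = δ_free.
Σ Lᵢ/(AᵢEᵢ) = 280/(2175×26×10³) + 850/(165×108×10³) + 390/(975×96×10³) = 5.682×10⁻⁵ mm/N.
So P = 1.371 / 5.682×10⁻⁵ = 24.14 kN, compressive.

P ≈ 24.1 kN (compressive)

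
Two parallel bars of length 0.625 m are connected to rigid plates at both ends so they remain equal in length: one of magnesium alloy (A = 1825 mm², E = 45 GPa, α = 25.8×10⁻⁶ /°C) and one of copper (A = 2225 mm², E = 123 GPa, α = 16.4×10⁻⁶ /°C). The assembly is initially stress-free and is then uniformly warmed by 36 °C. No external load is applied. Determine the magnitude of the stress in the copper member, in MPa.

σ ≈ 9.61 MPa (tensile)

Both members must finish at the same length. With the larger α, the magnesium alloy tends to over-expand; the plates restrain it, putting the magnesium alloy in compression and the copper in tension. With no external load the two internal forces are equal and opposite, magnitude P.
Setting the final lengths equal and cancelling L: (α₁ − α₂)ΔT = P/(A₁E₁) + P/(A₂E₂).
|α₁ − α₂|·ΔT = 9.4×10⁻⁶ × 36 = 0.0003384.
1/(A₁E₁) + 1/(A₂E₂) = 1/(1825×45×10³) + 1/(2225×123×10³) = 1.583×10⁻⁸ N⁻¹.
So P = 0.0003384 / 1.583×10⁻⁸ = 21.38 kN.
σ_{copper} = P/A₂ = 21380/2225 = 9.607 MPa, tensile.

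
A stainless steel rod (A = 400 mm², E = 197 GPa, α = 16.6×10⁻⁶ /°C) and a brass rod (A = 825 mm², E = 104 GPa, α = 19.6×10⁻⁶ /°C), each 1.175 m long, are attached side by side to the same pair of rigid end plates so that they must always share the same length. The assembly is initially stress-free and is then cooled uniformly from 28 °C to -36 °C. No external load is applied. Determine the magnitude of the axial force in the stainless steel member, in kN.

Both members must finish at the same length. With the larger α, the brass tends to over-contract; the plates restrain it, putting the brass in tension and the stainless steel in compression. With no external load the two internal forces are equal and opposite, magnitude P.
Compatibility of the two members (thermal + elastic change equal): (α₁ − α₂)ΔT = P·[1/(A₁E₁) + 1/(A₂E₂)].
|α₁ − α₂|·ΔT = 3×10⁻⁶ × 64 = 0.000192.
1/(A₁E₁) + 1/(A₂E₂) = 1/(400×197×10³) + 1/(825×104×10³) = 2.435×10⁻⁸ N⁻¹.
P = 0.000192 / 2.435×10⁻⁸ = 7887 N = 7.887 kN.

P ≈ 7.89 kN (compressive in the stainless steel)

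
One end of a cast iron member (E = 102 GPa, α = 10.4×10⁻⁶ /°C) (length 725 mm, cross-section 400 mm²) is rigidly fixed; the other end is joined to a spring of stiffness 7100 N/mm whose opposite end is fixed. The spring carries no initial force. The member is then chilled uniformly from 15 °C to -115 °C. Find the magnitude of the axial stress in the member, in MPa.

σ ≈ 15.4 MPa (tensile)

Free thermal contraction: δ_free = αΔT L = 10.4×10⁻⁶ × 130 × 725 = 0.9802 mm.
With a force P in the spring, the elastic change of the member is PL/(AE) and that of the spring is P/k; compatibility requires their sum to equal δ_free.
So P = δ_free / [L/(AE) + 1/k] = 0.9802 / [ 725/(400×102×10³) + 1/(7100) ].
P = 0.9802 / 0.0001586 = 6180 N.
σ = P/A = 6180/400 = 15.45 MPa.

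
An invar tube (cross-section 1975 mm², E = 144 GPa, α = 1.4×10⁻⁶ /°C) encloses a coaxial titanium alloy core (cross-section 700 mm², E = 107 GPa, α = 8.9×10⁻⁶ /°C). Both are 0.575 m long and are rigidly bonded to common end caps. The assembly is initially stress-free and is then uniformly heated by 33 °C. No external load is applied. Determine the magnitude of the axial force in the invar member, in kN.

P ≈ 14.7 kN (tensile in the invar)

Both members must finish at the same length. With the larger α, the titanium alloy tends to over-expand; the plates restrain it, putting the titanium alloy in compression and the invar in tension. With no external load the two internal forces are equal and opposite, magnitude P.
Equating the net (thermal + elastic) strains gives |α₁ − α₂|·ΔT = P·[1/(A₁E₁) + 1/(A₂E₂)].
|α₁ − α₂|·ΔT = 7.5×10⁻⁶ × 33 = 0.0002475.
1/(A₁E₁) + 1/(A₂E₂) = 1/(1975×144×10³) + 1/(700×107×10³) = 1.687×10⁻⁸ N⁻¹.
P = 0.0002475 / 1.687×10⁻⁸ = 14670 N = 14.67 kN.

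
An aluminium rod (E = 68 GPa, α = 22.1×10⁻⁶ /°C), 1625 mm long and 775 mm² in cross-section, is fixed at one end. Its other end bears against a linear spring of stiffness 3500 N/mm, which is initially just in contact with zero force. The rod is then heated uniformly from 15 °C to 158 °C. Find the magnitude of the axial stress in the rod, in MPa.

Free thermal expansion: δ_free = αΔT L = 22.1×10⁻⁶ × 143 × 1625 = 5.135 mm.
Let P be the compressive force at the spring. The rod shortens elastically by PL/(AE) and the spring compresses by P/k; together these equal δ_free.
P [ L/(AE) + 1/k ] = δ_free → P [ 1625/(775×68×10³) + 1/(3500) ] = 5.135.
P = 5.135 / 0.0003165 = 16220 N.
σ = P/A = 16220/775 = 20.93 MPa.

σ ≈ 20.9 MPa (compressive)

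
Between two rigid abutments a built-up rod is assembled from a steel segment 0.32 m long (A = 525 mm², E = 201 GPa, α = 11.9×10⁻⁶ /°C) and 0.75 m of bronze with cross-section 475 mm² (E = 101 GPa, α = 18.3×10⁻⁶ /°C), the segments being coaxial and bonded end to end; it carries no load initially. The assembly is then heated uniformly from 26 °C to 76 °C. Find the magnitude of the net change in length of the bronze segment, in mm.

Free thermal expansion of the whole bar: Σ αᵢΔT Lᵢ = 11.9×10⁻⁶×50×320 + 18.3×10⁻⁶×50×750 = 0.8767 mm.
The rigid supports impose zero overall length change; the single axial force P common to all segments must satisfy P Σ Lᵢ/(AᵢEᵢ) = δ_free.
Σ Lᵢ/(AᵢEᵢ) = 320/(525×201×10³) + 750/(475×101×10³) = 1.867×10⁻⁵ mm/N.
So P = 0.8767 / 1.867×10⁻⁵ = 46.97 kN, compressive.
For the bronze segment, free thermal change = 18.3×10⁻⁶×50×750 = 0.6863 mm and elastic change from P = 46970×750/(475×101×10³) = 0.7342 mm; these oppose, so the net change is 0.048 mm (segment shortens).

|ΔL| ≈ 0.048 mm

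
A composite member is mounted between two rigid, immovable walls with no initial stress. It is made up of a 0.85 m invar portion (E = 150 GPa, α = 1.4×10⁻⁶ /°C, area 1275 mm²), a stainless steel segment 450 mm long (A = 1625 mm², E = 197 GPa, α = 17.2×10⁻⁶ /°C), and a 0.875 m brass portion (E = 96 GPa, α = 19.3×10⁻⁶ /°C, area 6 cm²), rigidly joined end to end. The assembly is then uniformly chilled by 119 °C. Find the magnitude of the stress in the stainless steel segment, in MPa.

With the walls removed the bar would change length by δ_free = Σ αᵢΔT Lᵢ = 1.4×10⁻⁶×119×850 + 17.2×10⁻⁶×119×450 + 19.3×10⁻⁶×119×875 = 3.072 mm.
The rigid supports impose zero overall length change; the single axial force P common to all segments must satisfy P Σ Lᵢ/(AᵢEᵢ) = δ_free.
Σ Lᵢ/(AᵢEᵢ) = 850/(1275×150×10³) + 450/(1625×197×10³) + 875/(600×96×10³) = 2.104×10⁻⁵ mm/N.
So P = 3.072 / 2.104×10⁻⁵ = 146 kN, tensile.
σ_{stainless steel} = P / A = 146000 / 1625 = 89.85 MPa.

σ ≈ 89.9 MPa (tensile)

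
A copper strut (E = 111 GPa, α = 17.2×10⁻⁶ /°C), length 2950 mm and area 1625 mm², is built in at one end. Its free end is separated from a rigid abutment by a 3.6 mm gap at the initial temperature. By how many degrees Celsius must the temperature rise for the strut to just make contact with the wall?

ΔT ≈ 70.9 °C

The gap closes when αΔT L = 3.6 mm, since the strut is still unstressed at that instant.
So ΔT = g/(αL) = 3.6/(17.2×10⁻⁶ × 2950) = 70.95 °C.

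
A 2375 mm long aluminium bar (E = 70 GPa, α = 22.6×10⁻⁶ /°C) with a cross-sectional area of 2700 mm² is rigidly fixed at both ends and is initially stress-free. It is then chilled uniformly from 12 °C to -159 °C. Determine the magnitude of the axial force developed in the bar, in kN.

P ≈ 730 kN (tensile)

With zero net strain, σ = E·αΔT = 70 GPa × 22.6×10⁻⁶ × 171 = 270.5 MPa.
P = AEαΔT = 2700 × 70×10³ × 22.6×10⁻⁶ × 171 = 730.4 kN (tensile).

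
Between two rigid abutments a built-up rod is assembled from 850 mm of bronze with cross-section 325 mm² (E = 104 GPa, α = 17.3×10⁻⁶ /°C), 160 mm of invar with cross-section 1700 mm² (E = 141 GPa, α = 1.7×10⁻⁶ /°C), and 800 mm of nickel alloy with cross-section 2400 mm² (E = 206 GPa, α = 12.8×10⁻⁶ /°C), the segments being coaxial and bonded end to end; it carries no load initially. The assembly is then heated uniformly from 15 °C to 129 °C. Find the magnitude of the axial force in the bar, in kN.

P ≈ 105 kN (compressive)

Free thermal expansion of the whole bar: Σ αᵢΔT Lᵢ = 17.3×10⁻⁶×114×850 + 1.7×10⁻⁶×114×160 + 12.8×10⁻⁶×114×800 = 2.875 mm.
The rigid supports impose zero overall length change; the single axial force P common to all segments must satisfy P Σ Lᵢ/(AᵢEᵢ) = δ_free.
The series flexibility is Σ Lᵢ/(AᵢEᵢ) = 850/(325×104×10³) + 160/(1700×141×10³) + 800/(2400×206×10³) = 2.743×10⁻⁵ mm/N.
So P = 2.875 / 2.743×10⁻⁵ = 104.8 kN, compressive.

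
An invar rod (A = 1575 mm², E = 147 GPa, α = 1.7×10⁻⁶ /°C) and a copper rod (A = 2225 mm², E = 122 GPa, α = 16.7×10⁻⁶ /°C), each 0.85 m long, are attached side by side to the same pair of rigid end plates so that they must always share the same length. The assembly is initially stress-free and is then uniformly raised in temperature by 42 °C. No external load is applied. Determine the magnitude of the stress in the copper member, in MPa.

σ ≈ 35.4 MPa (compressive)

Both members must finish at the same length. With the larger α, the copper tends to over-expand; the plates restrain it, putting the copper in compression and the invar in tension. With no external load the two internal forces are equal and opposite, magnitude P.
Equating the net (thermal + elastic) strains gives |α₁ − α₂|·ΔT = P·[1/(A₁E₁) + 1/(A₂E₂)].
|α₁ − α₂|·ΔT = 15×10⁻⁶ × 42 = 0.00063.
1/(A₁E₁) + 1/(A₂E₂) = 1/(1575×147×10³) + 1/(2225×122×10³) = 8.003×10⁻⁹ N⁻¹.
P = 0.00063 / 8.003×10⁻⁹ = 78720 N = 78.72 kN.
σ_{copper} = P/A₂ = 78720/2225 = 35.38 MPa, compressive.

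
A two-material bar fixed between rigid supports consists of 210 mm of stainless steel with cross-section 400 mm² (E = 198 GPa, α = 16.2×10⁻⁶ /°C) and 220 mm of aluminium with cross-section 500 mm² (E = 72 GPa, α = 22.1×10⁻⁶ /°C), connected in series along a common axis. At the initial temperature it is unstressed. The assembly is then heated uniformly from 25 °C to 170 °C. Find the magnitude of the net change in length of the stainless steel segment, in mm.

|ΔL| ≈ 0.131 mm

Free thermal expansion of the whole bar: Σ αᵢΔT Lᵢ = 16.2×10⁻⁶×145×210 + 22.1×10⁻⁶×145×220 = 1.198 mm.
The walls prevent any net length change, so an axial force P (same in every segment) develops. Compatibility: P · Σ Lᵢ/(AᵢEᵢ) = δ_free.
Σ Lᵢ/(AᵢEᵢ) = 210/(400×198×10³) + 220/(500×72×10³) = 8.763×10⁻⁶ mm/N.
So P = 1.198 / 8.763×10⁻⁶ = 136.7 kN, compressive.
For the stainless steel segment, free thermal change = 16.2×10⁻⁶×145×210 = 0.4933 mm and elastic change from P = 136700×210/(400×198×10³) = 0.3626 mm; these oppose, so the net change is 0.131 mm (segment lengthens).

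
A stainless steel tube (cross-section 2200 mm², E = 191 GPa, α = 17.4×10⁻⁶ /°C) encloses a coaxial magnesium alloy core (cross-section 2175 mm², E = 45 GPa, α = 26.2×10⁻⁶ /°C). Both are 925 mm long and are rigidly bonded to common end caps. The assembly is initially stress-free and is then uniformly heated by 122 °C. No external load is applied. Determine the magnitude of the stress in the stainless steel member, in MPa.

Equilibrium of a rigid end plate with no external load gives equal and opposite internal forces ±P in the two members. Since α_{magnesium alloy} > α_{stainless steel}, heating drives the magnesium alloy into compression and the stainless steel into tension.
Compatibility of the two members (thermal + elastic change equal): (α₁ − α₂)ΔT = P·[1/(A₁E₁) + 1/(A₂E₂)].
|α₁ − α₂|·ΔT = 8.8×10⁻⁶ × 122 = 0.001074.
1/(A₁E₁) + 1/(A₂E₂) = 1/(2200×191×10³) + 1/(2175×45×10³) = 1.26×10⁻⁸ N⁻¹.
P = 0.001074 / 1.26×10⁻⁸ = 85230 N = 85.23 kN.
σ_{stainless steel} = P/A₁ = 85230/2200 = 38.74 MPa, tensile.

σ ≈ 38.7 MPa (tensile)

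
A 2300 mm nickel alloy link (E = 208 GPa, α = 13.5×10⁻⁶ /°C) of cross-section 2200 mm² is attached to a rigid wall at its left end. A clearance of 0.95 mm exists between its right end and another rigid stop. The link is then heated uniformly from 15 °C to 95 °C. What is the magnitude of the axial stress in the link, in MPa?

σ ≈ 139 MPa (compressive)

Free thermal elongation = αΔT L = 13.5×10⁻⁶ × 80 × 2300 = 2.484 mm.
After closing the 0.95 mm clearance, 2.484 − 0.95 = 1.534 mm of expansion remains to be suppressed by the wall.
So σ = E(δ_free − g)/L = 208×10³ × 1.534/2300 = 138.7 MPa.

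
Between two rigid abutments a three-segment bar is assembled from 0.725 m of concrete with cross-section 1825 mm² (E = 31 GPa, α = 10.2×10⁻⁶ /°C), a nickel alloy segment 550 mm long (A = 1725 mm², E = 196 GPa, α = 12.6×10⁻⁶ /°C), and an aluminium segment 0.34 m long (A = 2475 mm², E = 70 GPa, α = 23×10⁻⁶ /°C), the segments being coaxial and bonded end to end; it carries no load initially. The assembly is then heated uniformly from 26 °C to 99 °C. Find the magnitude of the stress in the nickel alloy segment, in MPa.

With the walls removed the bar would change length by δ_free = Σ αᵢΔT Lᵢ = 10.2×10⁻⁶×73×725 + 12.6×10⁻⁶×73×550 + 23×10⁻⁶×73×340 = 1.617 mm.
Since the ends are fixed, an axial force P builds up, equal in every segment, with P · Σ Lᵢ/(AᵢEᵢ) = δ_free.
Σ Lᵢ/(AᵢEᵢ) = 725/(1825×31×10³) + 550/(1725×196×10³) + 340/(2475×70×10³) = 1.64×10⁻⁵ mm/N.
So P = 1.617 / 1.64×10⁻⁵ = 98.55 kN, compressive.
σ_{nickel alloy} = P / A = 98550 / 1725 = 57.13 MPa.

σ ≈ 57.1 MPa (compressive)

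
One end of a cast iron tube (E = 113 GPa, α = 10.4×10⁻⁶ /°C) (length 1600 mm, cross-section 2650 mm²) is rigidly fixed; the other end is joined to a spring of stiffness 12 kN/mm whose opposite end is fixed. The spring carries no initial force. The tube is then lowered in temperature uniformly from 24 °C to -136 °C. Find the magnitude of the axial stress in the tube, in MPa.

σ ≈ 11.3 MPa (tensile)

If the spring were absent the tube would shorten by αΔT L = 10.4×10⁻⁶ × 160 × 1600 = 2.662 mm.
Let P be the tensile force in the spring. The tube extends elastically by PL/(AE) and the spring stretches by P/k; together these equal δ_free.
P [ L/(AE) + 1/k ] = δ_free → P [ 1600/(2650×113×10³) + 1/(12×10³) ] = 2.662.
P = 2.662 / 8.868×10⁻⁵ = 30020 N.
σ = P/A = 30020/2650 = 11.33 MPa.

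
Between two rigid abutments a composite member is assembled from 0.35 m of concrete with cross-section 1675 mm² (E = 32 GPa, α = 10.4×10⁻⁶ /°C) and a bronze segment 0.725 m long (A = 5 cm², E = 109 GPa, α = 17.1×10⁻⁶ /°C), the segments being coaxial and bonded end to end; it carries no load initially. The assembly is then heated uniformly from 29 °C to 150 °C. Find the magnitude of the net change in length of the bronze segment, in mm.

If the supports were absent, the total length change would be Σ αᵢΔT Lᵢ = 10.4×10⁻⁶×121×350 + 17.1×10⁻⁶×121×725 = 1.941 mm.
The walls prevent any net length change, so an axial force P (same in every segment) develops. Compatibility: P · Σ Lᵢ/(AᵢEᵢ) = δ_free.
The series flexibility is Σ Lᵢ/(AᵢEᵢ) = 350/(1675×32×10³) + 725/(500×109×10³) = 1.983×10⁻⁵ mm/N.
So P = 1.941 / 1.983×10⁻⁵ = 97.85 kN, compressive.
For the bronze segment, free thermal change = 17.1×10⁻⁶×121×725 = 1.5 mm and elastic change from P = 97850×725/(500×109×10³) = 1.302 mm; these oppose, so the net change is 0.198 mm (segment lengthens).

|ΔL| ≈ 0.198 mm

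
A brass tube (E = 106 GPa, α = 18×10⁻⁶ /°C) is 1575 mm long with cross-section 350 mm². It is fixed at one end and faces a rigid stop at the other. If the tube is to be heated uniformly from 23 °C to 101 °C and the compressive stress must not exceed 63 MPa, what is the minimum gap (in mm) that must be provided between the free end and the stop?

g ≈ 1.28 mm

With no wall the tube would lengthen by αΔT L = 18×10⁻⁶ × 78 × 1575 = 2.211 mm.
A stress of 63 MPa corresponds to the wall pushing the tube back by σL/E = 63×1575/(106×10³) = 0.9361 mm.
So the gap has to take up the difference, g_min = δ_free − σL/E = 2.211 − 0.9361 = 1.275 mm.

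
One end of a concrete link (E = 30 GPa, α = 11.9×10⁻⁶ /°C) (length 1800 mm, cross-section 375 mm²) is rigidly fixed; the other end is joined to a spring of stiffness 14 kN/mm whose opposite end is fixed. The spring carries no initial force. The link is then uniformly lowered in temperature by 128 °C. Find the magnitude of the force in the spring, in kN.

Free thermal contraction: δ_free = αΔT L = 11.9×10⁻⁶ × 128 × 1800 = 2.742 mm.
With a force P in the spring, the elastic change of the link is PL/(AE) and that of the spring is P/k; compatibility requires their sum to equal δ_free.
So P = δ_free / [L/(AE) + 1/k] = 2.742 / [ 1800/(375×30×10³) + 1/(14×10³) ].
P = 2.742 / 0.0002314 = 11850 N.

P ≈ 11.8 kN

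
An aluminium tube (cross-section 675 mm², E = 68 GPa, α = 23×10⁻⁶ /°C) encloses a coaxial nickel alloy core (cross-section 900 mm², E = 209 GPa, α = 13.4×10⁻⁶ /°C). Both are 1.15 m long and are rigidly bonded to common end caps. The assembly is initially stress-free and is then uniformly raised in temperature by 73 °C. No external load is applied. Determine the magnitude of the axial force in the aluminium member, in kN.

P ≈ 25.9 kN (compressive in the aluminium)

Both members must finish at the same length. With the larger α, the aluminium tends to over-expand; the plates restrain it, putting the aluminium in compression and the nickel alloy in tension. With no external load the two internal forces are equal and opposite, magnitude P.
Setting the final lengths equal and cancelling L: (α₁ − α₂)ΔT = P/(A₁E₁) + P/(A₂E₂).
|α₁ − α₂|·ΔT = 9.6×10⁻⁶ × 73 = 0.0007008.
1/(A₁E₁) + 1/(A₂E₂) = 1/(675×68×10³) + 1/(900×209×10³) = 2.71×10⁻⁸ N⁻¹.
So P = 0.0007008 / 2.71×10⁻⁸ = 25.86 kN.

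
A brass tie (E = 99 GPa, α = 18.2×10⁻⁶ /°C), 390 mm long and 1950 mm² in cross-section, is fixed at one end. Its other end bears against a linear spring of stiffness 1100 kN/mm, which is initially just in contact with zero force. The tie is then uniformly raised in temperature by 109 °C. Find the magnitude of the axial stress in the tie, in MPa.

σ ≈ 135 MPa (compressive)

Free thermal expansion: δ_free = αΔT L = 18.2×10⁻⁶ × 109 × 390 = 0.7737 mm.
With a force P in the spring, the elastic change of the tie is PL/(AE) and that of the spring is P/k; compatibility requires their sum to equal δ_free.
So P = δ_free / [L/(AE) + 1/k] = 0.7737 / [ 390/(1950×99×10³) + 1/(1100×10³) ].
P = 0.7737 / 2.929×10⁻⁶ = 264100 N.
σ = P/A = 264100/1950 = 135.4 MPa.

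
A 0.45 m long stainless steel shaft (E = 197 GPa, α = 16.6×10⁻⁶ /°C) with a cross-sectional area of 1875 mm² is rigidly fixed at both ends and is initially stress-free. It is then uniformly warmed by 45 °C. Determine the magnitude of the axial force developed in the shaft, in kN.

With zero net strain, σ = E·αΔT = 197 GPa × 16.6×10⁻⁶ × 45 = 147.2 MPa.
P = AEαΔT = 1875 × 197×10³ × 16.6×10⁻⁶ × 45 = 275.9 kN (compressive).

P ≈ 276 kN (compressive)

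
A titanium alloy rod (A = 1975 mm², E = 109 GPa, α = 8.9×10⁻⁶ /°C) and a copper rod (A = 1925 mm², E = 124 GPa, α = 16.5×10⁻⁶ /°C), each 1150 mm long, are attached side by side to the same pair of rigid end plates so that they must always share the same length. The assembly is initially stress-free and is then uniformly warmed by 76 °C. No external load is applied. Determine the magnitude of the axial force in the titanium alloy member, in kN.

The copper has the larger α, so on heating it would change length more than the titanium alloy if both were free. The rigid plates force a common final length, so the copper is put into compression and the titanium alloy into tension, with equal and opposite forces P (no external load).
Compatibility of the two members (thermal + elastic change equal): (α₁ − α₂)ΔT = P·[1/(A₁E₁) + 1/(A₂E₂)].
|α₁ − α₂|·ΔT = 7.6×10⁻⁶ × 76 = 0.0005776.
1/(A₁E₁) + 1/(A₂E₂) = 1/(1975×109×10³) + 1/(1925×124×10³) = 8.835×10⁻⁹ N⁻¹.
P = 0.0005776 / 8.835×10⁻⁹ = 65380 N = 65.38 kN.

P ≈ 65.4 kN (tensile in the titanium alloy)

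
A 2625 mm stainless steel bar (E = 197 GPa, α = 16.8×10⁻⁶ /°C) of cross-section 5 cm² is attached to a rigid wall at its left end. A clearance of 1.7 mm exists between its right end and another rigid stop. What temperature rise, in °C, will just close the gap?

The gap closes when αΔT L = 1.7 mm, since the bar is still unstressed at that instant.
ΔT = 1.7 / (16.8×10⁻⁶ × 2625) = 38.55 °C.

ΔT ≈ 38.5 °C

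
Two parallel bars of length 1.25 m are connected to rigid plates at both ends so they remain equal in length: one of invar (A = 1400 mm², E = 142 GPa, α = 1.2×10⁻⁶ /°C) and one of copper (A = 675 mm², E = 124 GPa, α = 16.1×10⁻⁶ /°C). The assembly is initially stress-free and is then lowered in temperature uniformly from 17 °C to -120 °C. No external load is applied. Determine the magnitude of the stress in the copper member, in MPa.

Equilibrium of a rigid end plate with no external load gives equal and opposite internal forces ±P in the two members. Since α_{copper} > α_{invar}, cooling drives the copper into tension and the invar into compression.
Setting the final lengths equal and cancelling L: (α₁ − α₂)ΔT = P/(A₁E₁) + P/(A₂E₂).
|α₁ − α₂|·ΔT = 14.9×10⁻⁶ × 137 = 0.002041.
1/(A₁E₁) + 1/(A₂E₂) = 1/(1400×142×10³) + 1/(675×124×10³) = 1.698×10⁻⁸ N⁻¹.
P = 0.002041 / 1.698×10⁻⁸ = 120200 N = 120.2 kN.
σ_{copper} = P/A₂ = 120200/675 = 178.1 MPa, tensile.

σ ≈ 178 MPa (tensile)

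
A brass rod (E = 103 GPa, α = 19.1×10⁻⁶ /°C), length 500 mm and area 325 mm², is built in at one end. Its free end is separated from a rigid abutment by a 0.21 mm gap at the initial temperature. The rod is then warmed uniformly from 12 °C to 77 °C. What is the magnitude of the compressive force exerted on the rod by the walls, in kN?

Free thermal elongation = αΔT L = 19.1×10⁻⁶ × 65 × 500 = 0.6208 mm.
This exceeds the 0.21 mm gap, so the wall pushes back. The portion of expansion that must be recovered elastically is δ_free − gap = 0.6208 − 0.21 = 0.4108 mm.
Compatibility: PL/(AE) = 0.4108 mm, so σ = P/A = E × (0.4108/500) = 84.61 MPa.
Force on the wall = σA = 84.61 × 325 mm² = 27.5 kN.

P ≈ 27.5 kN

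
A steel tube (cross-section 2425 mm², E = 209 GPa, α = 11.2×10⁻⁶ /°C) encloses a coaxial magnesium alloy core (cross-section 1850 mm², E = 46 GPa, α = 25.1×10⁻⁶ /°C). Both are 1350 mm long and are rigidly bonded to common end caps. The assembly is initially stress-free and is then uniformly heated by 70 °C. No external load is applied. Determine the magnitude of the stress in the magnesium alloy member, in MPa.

The magnesium alloy has the larger α, so on heating it would change length more than the steel if both were free. The rigid plates force a common final length, so the magnesium alloy is put into compression and the steel into tension, with equal and opposite forces P (no external load).
Equating the net (thermal + elastic) strains gives |α₁ − α₂|·ΔT = P·[1/(A₁E₁) + 1/(A₂E₂)].
|α₁ − α₂|·ΔT = 13.9×10⁻⁶ × 70 = 0.000973.
1/(A₁E₁) + 1/(A₂E₂) = 1/(2425×209×10³) + 1/(1850×46×10³) = 1.372×10⁻⁸ N⁻¹.
So P = 0.000973 / 1.372×10⁻⁸ = 70.9 kN.
σ_{magnesium alloy} = P/A₂ = 70900/1850 = 38.32 MPa, compressive.

σ ≈ 38.3 MPa (compressive)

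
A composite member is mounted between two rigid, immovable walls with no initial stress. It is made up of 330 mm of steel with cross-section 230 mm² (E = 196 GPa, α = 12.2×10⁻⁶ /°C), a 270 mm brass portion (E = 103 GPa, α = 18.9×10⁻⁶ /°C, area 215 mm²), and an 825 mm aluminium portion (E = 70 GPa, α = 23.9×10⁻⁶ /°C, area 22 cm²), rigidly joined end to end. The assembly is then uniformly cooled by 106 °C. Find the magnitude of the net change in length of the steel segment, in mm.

|ΔL| ≈ 0.473 mm

If the supports were absent, the total length change would be Σ αᵢΔT Lᵢ = 12.2×10⁻⁶×106×330 + 18.9×10⁻⁶×106×270 + 23.9×10⁻⁶×106×825 = 3.058 mm.
The walls prevent any net length change, so an axial force P (same in every segment) develops. Compatibility: P · Σ Lᵢ/(AᵢEᵢ) = δ_free.
Σ Lᵢ/(AᵢEᵢ) = 330/(230×196×10³) + 270/(215×103×10³) + 825/(2200×70×10³) = 2.487×10⁻⁵ mm/N.
P = 3.058 / 2.487×10⁻⁵ = 122900 N = 122.9 kN, tensile.
For the steel segment, free thermal change = 12.2×10⁻⁶×106×330 = 0.4268 mm and elastic change from P = 122900×330/(230×196×10³) = 0.9 mm; these oppose, so the net change is 0.473 mm (segment lengthens).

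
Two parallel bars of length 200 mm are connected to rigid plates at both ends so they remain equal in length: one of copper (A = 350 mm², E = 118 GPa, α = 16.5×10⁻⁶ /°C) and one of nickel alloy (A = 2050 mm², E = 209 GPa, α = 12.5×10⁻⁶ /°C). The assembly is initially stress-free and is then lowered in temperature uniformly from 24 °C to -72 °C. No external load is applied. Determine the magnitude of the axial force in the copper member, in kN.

P ≈ 14.5 kN (tensile in the copper)

Both members must finish at the same length. With the larger α, the copper tends to over-contract; the plates restrain it, putting the copper in tension and the nickel alloy in compression. With no external load the two internal forces are equal and opposite, magnitude P.
Equating the net (thermal + elastic) strains gives |α₁ − α₂|·ΔT = P·[1/(A₁E₁) + 1/(A₂E₂)].
|α₁ − α₂|·ΔT = 4×10⁻⁶ × 96 = 0.000384.
1/(A₁E₁) + 1/(A₂E₂) = 1/(350×118×10³) + 1/(2050×209×10³) = 2.655×10⁻⁸ N⁻¹.
So P = 0.000384 / 2.655×10⁻⁸ = 14.46 kN.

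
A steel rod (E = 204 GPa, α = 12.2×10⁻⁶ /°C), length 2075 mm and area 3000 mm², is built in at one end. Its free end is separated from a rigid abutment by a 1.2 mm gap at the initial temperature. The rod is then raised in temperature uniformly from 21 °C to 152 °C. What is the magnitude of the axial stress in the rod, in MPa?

σ ≈ 208 MPa (compressive)

Unrestrained expansion: δ_free = αΔT L = 12.2×10⁻⁶ × 131 × 2075 = 3.316 mm.
After closing the 1.2 mm clearance, 3.316 − 1.2 = 2.116 mm of expansion remains to be suppressed by the wall.
Compatibility: PL/(AE) = 2.116 mm, so σ = P/A = E × (2.116/2075) = 208.1 MPa.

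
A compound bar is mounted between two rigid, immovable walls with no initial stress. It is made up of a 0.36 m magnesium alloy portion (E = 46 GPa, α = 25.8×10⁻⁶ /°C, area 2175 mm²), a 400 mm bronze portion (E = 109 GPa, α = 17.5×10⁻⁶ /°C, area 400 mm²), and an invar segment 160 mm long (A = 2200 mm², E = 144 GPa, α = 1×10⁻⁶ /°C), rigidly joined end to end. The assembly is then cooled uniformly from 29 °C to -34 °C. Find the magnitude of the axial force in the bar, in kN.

With the walls removed the bar would change length by δ_free = Σ αᵢΔT Lᵢ = 25.8×10⁻⁶×63×360 + 17.5×10⁻⁶×63×400 + 1×10⁻⁶×63×160 = 1.036 mm.
The rigid supports impose zero overall length change; the single axial force P common to all segments must satisfy P Σ Lᵢ/(AᵢEᵢ) = δ_free.
Σ Lᵢ/(AᵢEᵢ) = 360/(2175×46×10³) + 400/(400×109×10³) + 160/(2200×144×10³) = 1.328×10⁻⁵ mm/N.
Hence P = δ_free / Σ(L/AE) = 1.036/1.328×10⁻⁵ = 78.04 kN (tensile).

P ≈ 78 kN (tensile)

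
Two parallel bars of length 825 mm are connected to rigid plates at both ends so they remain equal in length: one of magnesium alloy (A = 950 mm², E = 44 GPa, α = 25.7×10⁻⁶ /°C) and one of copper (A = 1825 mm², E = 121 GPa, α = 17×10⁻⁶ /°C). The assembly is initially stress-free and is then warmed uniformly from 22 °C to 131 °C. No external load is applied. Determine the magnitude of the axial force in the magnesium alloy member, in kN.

P ≈ 33.3 kN (compressive in the magnesium alloy)

The magnesium alloy has the larger α, so on heating it would change length more than the copper if both were free. The rigid plates force a common final length, so the magnesium alloy is put into compression and the copper into tension, with equal and opposite forces P (no external load).
Equating the net (thermal + elastic) strains gives |α₁ − α₂|·ΔT = P·[1/(A₁E₁) + 1/(A₂E₂)].
|α₁ − α₂|·ΔT = 8.7×10⁻⁶ × 109 = 0.0009483.
1/(A₁E₁) + 1/(A₂E₂) = 1/(950×44×10³) + 1/(1825×121×10³) = 2.845×10⁻⁸ N⁻¹.
P = 0.0009483 / 2.845×10⁻⁸ = 33330 N = 33.33 kN.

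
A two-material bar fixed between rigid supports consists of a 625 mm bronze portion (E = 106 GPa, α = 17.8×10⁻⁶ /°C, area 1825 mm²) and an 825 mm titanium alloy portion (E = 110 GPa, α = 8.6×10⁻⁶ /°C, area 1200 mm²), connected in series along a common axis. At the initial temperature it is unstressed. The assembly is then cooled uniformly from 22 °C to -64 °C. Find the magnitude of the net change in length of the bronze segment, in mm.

|ΔL| ≈ 0.423 mm

With the walls removed the bar would change length by δ_free = Σ αᵢΔT Lᵢ = 17.8×10⁻⁶×86×625 + 8.6×10⁻⁶×86×825 = 1.567 mm.
The walls prevent any net length change, so an axial force P (same in every segment) develops. Compatibility: P · Σ Lᵢ/(AᵢEᵢ) = δ_free.
Σ Lᵢ/(AᵢEᵢ) = 625/(1825×106×10³) + 825/(1200×110×10³) = 9.481×10⁻⁶ mm/N.
P = 1.567 / 9.481×10⁻⁶ = 165300 N = 165.3 kN, tensile.
For the bronze segment, free thermal change = 17.8×10⁻⁶×86×625 = 0.9567 mm and elastic change from P = 165300×625/(1825×106×10³) = 0.534 mm; these oppose, so the net change is 0.423 mm (segment shortens).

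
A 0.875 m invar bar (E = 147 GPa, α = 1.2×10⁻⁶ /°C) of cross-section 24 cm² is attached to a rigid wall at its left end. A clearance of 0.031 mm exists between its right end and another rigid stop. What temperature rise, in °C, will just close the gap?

ΔT ≈ 29.5 °C

The gap closes when αΔT L = 0.031 mm, since the bar is still unstressed at that instant.
So ΔT = g/(αL) = 0.031/(1.2×10⁻⁶ × 875) = 29.52 °C.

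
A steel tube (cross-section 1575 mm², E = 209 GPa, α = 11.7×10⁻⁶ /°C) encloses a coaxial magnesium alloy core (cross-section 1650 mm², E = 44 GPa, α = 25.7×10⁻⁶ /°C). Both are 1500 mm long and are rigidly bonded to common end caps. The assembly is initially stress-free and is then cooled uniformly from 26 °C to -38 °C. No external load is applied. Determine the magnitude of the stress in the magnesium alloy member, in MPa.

σ ≈ 32.3 MPa (tensile)

Both members must finish at the same length. With the larger α, the magnesium alloy tends to over-contract; the plates restrain it, putting the magnesium alloy in tension and the steel in compression. With no external load the two internal forces are equal and opposite, magnitude P.
Setting the final lengths equal and cancelling L: (α₁ − α₂)ΔT = P/(A₁E₁) + P/(A₂E₂).
|α₁ − α₂|·ΔT = 14×10⁻⁶ × 64 = 0.000896.
1/(A₁E₁) + 1/(A₂E₂) = 1/(1575×209×10³) + 1/(1650×44×10³) = 1.681×10⁻⁸ N⁻¹.
So P = 0.000896 / 1.681×10⁻⁸ = 53.3 kN.
σ_{magnesium alloy} = P/A₂ = 53300/1650 = 32.3 MPa, tensile.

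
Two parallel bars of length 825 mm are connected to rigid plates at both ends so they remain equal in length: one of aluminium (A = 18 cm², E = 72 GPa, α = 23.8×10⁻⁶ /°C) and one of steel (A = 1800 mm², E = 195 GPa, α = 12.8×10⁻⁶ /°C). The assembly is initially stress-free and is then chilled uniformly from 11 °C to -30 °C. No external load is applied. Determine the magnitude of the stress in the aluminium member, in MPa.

Equilibrium of a rigid end plate with no external load gives equal and opposite internal forces ±P in the two members. Since α_{aluminium} > α_{steel}, cooling drives the aluminium into tension and the steel into compression.
Setting the final lengths equal and cancelling L: (α₁ − α₂)ΔT = P/(A₁E₁) + P/(A₂E₂).
|α₁ − α₂|·ΔT = 11×10⁻⁶ × 41 = 0.000451.
1/(A₁E₁) + 1/(A₂E₂) = 1/(1800×72×10³) + 1/(1800×195×10³) = 1.057×10⁻⁸ N⁻¹.
P = 0.000451 / 1.057×10⁻⁸ = 42690 N = 42.69 kN.
σ_{aluminium} = P/A₁ = 42690/1800 = 23.72 MPa, tensile.

σ ≈ 23.7 MPa (tensile)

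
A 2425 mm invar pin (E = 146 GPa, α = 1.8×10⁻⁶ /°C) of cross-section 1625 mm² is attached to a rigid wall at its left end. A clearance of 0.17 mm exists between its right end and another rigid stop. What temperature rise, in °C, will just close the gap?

The gap closes when αΔT L = 0.17 mm, since the pin is still unstressed at that instant.
So ΔT = g/(αL) = 0.17/(1.8×10⁻⁶ × 2425) = 38.95 °C.

ΔT ≈ 38.9 °C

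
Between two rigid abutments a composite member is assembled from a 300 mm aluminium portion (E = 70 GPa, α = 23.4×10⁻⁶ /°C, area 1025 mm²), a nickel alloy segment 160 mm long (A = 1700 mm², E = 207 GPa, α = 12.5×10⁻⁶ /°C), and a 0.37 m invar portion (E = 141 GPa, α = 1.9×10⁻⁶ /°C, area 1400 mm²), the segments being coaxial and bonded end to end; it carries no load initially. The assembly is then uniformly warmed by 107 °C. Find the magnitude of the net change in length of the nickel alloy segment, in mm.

Free thermal expansion of the whole bar: Σ αᵢΔT Lᵢ = 23.4×10⁻⁶×107×300 + 12.5×10⁻⁶×107×160 + 1.9×10⁻⁶×107×370 = 1.04 mm.
The walls prevent any net length change, so an axial force P (same in every segment) develops. Compatibility: P · Σ Lᵢ/(AᵢEᵢ) = δ_free.
Σ Lᵢ/(AᵢEᵢ) = 300/(1025×70×10³) + 160/(1700×207×10³) + 370/(1400×141×10³) = 6.51×10⁻⁶ mm/N.
So P = 1.04 / 6.51×10⁻⁶ = 159.8 kN, compressive.
For the nickel alloy segment, free thermal change = 12.5×10⁻⁶×107×160 = 0.214 mm and elastic change from P = 159800×160/(1700×207×10³) = 0.07266 mm; these oppose, so the net change is 0.141 mm (segment lengthens).

|ΔL| ≈ 0.141 mm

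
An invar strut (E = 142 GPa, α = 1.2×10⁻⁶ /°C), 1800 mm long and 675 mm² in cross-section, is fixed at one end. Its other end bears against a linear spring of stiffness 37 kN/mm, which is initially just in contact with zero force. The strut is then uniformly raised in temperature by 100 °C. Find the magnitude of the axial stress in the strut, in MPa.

σ ≈ 6.99 MPa (compressive)

The unrestrained thermal change is αΔT L = 1.2×10⁻⁶ × 100 × 1800 = 0.216 mm.
Let P be the compressive force at the spring. The strut shortens elastically by PL/(AE) and the spring compresses by P/k; together these equal δ_free.
So P = δ_free / [L/(AE) + 1/k] = 0.216 / [ 1800/(675×142×10³) + 1/(37×10³) ].
P = 0.216 / 4.581×10⁻⁵ = 4716 N.
σ = P/A = 4716/675 = 6.986 MPa.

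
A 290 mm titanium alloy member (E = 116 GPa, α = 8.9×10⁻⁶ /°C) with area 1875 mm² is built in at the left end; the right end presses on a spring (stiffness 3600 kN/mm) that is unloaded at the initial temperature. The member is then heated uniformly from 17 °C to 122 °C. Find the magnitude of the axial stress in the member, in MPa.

If the spring were absent the member would lengthen by αΔT L = 8.9×10⁻⁶ × 105 × 290 = 0.271 mm.
With a force P in the spring, the elastic change of the member is PL/(AE) and that of the spring is P/k; compatibility requires their sum to equal δ_free.
P [ L/(AE) + 1/k ] = δ_free → P [ 290/(1875×116×10³) + 1/(3600×10³) ] = 0.271.
P = 0.271 / 1.611×10⁻⁶ = 168200 N.
σ = P/A = 168200/1875 = 89.71 MPa.

σ ≈ 89.7 MPa (compressive)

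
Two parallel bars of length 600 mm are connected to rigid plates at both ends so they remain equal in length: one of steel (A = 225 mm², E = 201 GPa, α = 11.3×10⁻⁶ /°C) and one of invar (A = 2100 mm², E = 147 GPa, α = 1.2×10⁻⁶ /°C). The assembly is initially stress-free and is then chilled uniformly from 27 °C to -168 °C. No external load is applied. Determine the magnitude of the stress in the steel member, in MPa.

σ ≈ 345 MPa (tensile)

The steel has the larger α, so on cooling it would change length more than the invar if both were free. The rigid plates force a common final length, so the steel is put into tension and the invar into compression, with equal and opposite forces P (no external load).
Equating the net (thermal + elastic) strains gives |α₁ − α₂|·ΔT = P·[1/(A₁E₁) + 1/(A₂E₂)].
|α₁ − α₂|·ΔT = 10.1×10⁻⁶ × 195 = 0.00197.
1/(A₁E₁) + 1/(A₂E₂) = 1/(225×201×10³) + 1/(2100×147×10³) = 2.535×10⁻⁸ N⁻¹.
So P = 0.00197 / 2.535×10⁻⁸ = 77.69 kN.
σ_{steel} = P/A₁ = 77690/225 = 345.3 MPa, tensile.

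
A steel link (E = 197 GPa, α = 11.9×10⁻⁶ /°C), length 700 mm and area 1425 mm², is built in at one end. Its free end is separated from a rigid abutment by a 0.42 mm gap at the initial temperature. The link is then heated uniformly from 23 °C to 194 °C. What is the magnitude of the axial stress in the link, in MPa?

σ ≈ 283 MPa (compressive)

Free thermal elongation = αΔT L = 11.9×10⁻⁶ × 171 × 700 = 1.424 mm.
The gap closes (δ_free > 0.42 mm) and the wall then resists a further 1.424 − 0.42 = 1.004 mm of expansion.
Compatibility: PL/(AE) = 1.004 mm, so σ = P/A = E × (1.004/700) = 282.7 MPa.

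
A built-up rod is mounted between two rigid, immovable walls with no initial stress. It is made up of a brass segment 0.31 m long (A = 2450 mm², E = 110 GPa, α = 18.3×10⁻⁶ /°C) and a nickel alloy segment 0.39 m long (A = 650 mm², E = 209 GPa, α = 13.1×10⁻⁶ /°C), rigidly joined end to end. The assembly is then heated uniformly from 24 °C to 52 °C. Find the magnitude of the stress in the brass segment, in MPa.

σ ≈ 30.6 MPa (compressive)

Free thermal expansion of the whole bar: Σ αᵢΔT Lᵢ = 18.3×10⁻⁶×28×310 + 13.1×10⁻⁶×28×390 = 0.3019 mm.
Since the ends are fixed, an axial force P builds up, equal in every segment, with P · Σ Lᵢ/(AᵢEᵢ) = δ_free.
Σ Lᵢ/(AᵢEᵢ) = 310/(2450×110×10³) + 390/(650×209×10³) = 4.021×10⁻⁶ mm/N.
Hence P = δ_free / Σ(L/AE) = 0.3019/4.021×10⁻⁶ = 75.08 kN (compressive).
σ_{brass} = P / A = 75080 / 2450 = 30.64 MPa.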